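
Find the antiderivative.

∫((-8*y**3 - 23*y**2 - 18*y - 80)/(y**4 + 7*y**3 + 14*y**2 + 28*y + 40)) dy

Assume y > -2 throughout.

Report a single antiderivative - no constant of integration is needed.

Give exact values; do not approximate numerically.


Answer: -3*log(y + 2) - 5*log(y + 5) + atan(y/2).


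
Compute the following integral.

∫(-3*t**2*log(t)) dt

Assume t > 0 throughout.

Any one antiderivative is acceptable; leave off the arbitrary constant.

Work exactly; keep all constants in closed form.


Answer: -t**3*log(t) + t**3/3.


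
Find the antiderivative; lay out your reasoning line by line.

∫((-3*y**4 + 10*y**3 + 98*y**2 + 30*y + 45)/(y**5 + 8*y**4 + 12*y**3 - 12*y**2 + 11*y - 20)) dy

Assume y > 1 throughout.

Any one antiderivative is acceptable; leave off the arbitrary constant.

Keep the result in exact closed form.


Step 1. Decompose ∫((-3*y**4 + 10*y**3 + 98*y**2 + 30*y + 45)/(y**5 + 8*y**4 + 12*y**3 - 12*y**2 + 11*y - 20)) dy by partial fractions, (-3*y**4 + 10*y**3 + 98*y**2 + 30*y + 45)/(y**5 + 8*y**4 + 12*y**3 - 12*y**2 + 11*y - 20) = 2/(y**2 + 1) - 5/(y + 5) - 1/(y + 4) + 3/(y - 1): now ∫(3/(y - 1)) dy + ∫(-1/(y + 4)) dy + ∫(-5/(y + 5)) dy + ∫(2/(y**2 + 1)) dy.
Step 2. Evaluate the standard form [assuming y > -5]: now -5*log(y + 5) + ∫(3/(y - 1)) dy + ∫(-1/(y + 4)) dy + ∫(2/(y**2 + 1)) dy.
Step 3. Evaluate the standard form [assuming y > 1]: now 3*log(y - 1) - 5*log(y + 5) + ∫(-1/(y + 4)) dy + ∫(2/(y**2 + 1)) dy.
Step 4. Evaluate the standard form [assuming y > -4]: now 3*log(y - 1) - log(y + 4) - 5*log(y + 5) + ∫(2/(y**2 + 1)) dy.
Step 5. Evaluate the standard form: now 3*log(y - 1) - log(y + 4) - 5*log(y + 5) + 2*atan(y).
Answer: 3*log(y - 1) - log(y + 4) - 5*log(y + 5) + 2*atan(y).


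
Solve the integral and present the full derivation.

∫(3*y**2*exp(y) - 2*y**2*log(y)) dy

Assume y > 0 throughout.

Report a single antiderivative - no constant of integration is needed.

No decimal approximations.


Step 1. Rewrite: now ∫(3*y**2*exp(y)) dy + ∫(-2*y**2*log(y)) dy.
Step 2. Integrate ∫(-2*y**2*log(y)) dy by parts with u = log(y), dv = (-2*y**2) dy, so v = -2*y**3/3 [assuming y > 0]: now -2*y**3*log(y)/3 + ∫(2*y**2/3) dy + ∫(3*y**2*exp(y)) dy.
Step 3. Evaluate the standard form: now -2*y**3*log(y)/3 + 2*y**3/9 + ∫(3*y**2*exp(y)) dy.
Step 4. Integrate ∫(3*y**2*exp(y)) dy by parts with u = y**2, dv = (3*exp(y)) dy, so v = 3*exp(y): now -2*y**3*log(y)/3 + 2*y**3/9 + 3*y**2*exp(y) + ∫(-6*y*exp(y)) dy.
Step 5. Integrate ∫(-6*y*exp(y)) dy by parts with u = y, dv = (-6*exp(y)) dy, so v = -6*exp(y): now -2*y**3*log(y)/3 + 2*y**3/9 + 3*y**2*exp(y) - 6*y*exp(y) + ∫(6*exp(y)) dy.
Step 6. Evaluate the standard form: now -2*y**3*log(y)/3 + 2*y**3/9 + 3*y**2*exp(y) - 6*y*exp(y) + 6*exp(y).
Answer: -2*y**3*log(y)/3 + 2*y**3/9 + 3*y**2*exp(y) - 6*y*exp(y) + 6*exp(y).


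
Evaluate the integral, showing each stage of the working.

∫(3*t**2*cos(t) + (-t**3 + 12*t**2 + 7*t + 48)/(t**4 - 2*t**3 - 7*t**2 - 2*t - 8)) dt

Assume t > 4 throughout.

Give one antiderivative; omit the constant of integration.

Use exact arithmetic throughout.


Step 1. Rewrite: now ∫(3*t**2*cos(t)) dt + ∫((-t**3 + 12*t**2 + 7*t + 48)/(t**4 - 2*t**3 - 7*t**2 - 2*t - 8)) dt.
Step 2. Decompose ∫((-t**3 + 12*t**2 + 7*t + 48)/(t**4 - 2*t**3 - 7*t**2 - 2*t - 8)) dt by partial fractions, (-t**3 + 12*t**2 + 7*t + 48)/(t**4 - 2*t**3 - 7*t**2 - 2*t - 8) = -4/(t**2 + 1) - 3/(t + 2) + 2/(t - 4): now ∫(3*t**2*cos(t)) dt + ∫(2/(t - 4)) dt + ∫(-3/(t + 2)) dt + ∫(-4/(t**2 + 1)) dt.
Step 3. Evaluate the standard form [assuming t > 4]: now 2*log(t - 4) + ∫(3*t**2*cos(t)) dt + ∫(-3/(t + 2)) dt + ∫(-4/(t**2 + 1)) dt.
Step 4. Evaluate the standard form [assuming t > -2]: now 2*log(t - 4) - 3*log(t + 2) + ∫(3*t**2*cos(t)) dt + ∫(-4/(t**2 + 1)) dt.
Step 5. Evaluate the standard form: now 2*log(t - 4) - 3*log(t + 2) - 4*atan(t) + ∫(3*t**2*cos(t)) dt.
Step 6. Integrate ∫(3*t**2*cos(t)) dt by parts with u = t**2, dv = (3*cos(t)) dt, so v = 3*sin(t): now 3*t**2*sin(t) + 2*log(t - 4) - 3*log(t + 2) - 4*atan(t) + ∫(-6*t*sin(t)) dt.
Step 7. Integrate ∫(-6*t*sin(t)) dt by parts with u = t, dv = (-6*sin(t)) dt, so v = 6*cos(t): now 3*t**2*sin(t) + 6*t*cos(t) + 2*log(t - 4) - 3*log(t + 2) - 4*atan(t) + ∫(-6*cos(t)) dt.
Step 8. Evaluate the standard form: now 3*t**2*sin(t) + 6*t*cos(t) + 2*log(t - 4) - 3*log(t + 2) - 6*sin(t) - 4*atan(t).
Answer: 3*t**2*sin(t) + 6*t*cos(t) + 2*log(t - 4) - 3*log(t + 2) - 6*sin(t) - 4*atan(t).


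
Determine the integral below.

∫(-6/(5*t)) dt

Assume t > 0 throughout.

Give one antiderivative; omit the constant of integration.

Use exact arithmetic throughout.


Answer: -6*log(t)/5.


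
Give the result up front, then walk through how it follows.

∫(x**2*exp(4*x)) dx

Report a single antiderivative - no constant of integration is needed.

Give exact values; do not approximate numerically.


The answer is x**2*exp(4*x)/4 - x*exp(4*x)/8 + exp(4*x)/32.
Step 1. Integrate ∫(x**2*exp(4*x)) dx by parts with u = x**2, dv = (exp(4*x)) dx, so v = exp(4*x)/4: now x**2*exp(4*x)/4 + ∫(-x*exp(4*x)/2) dx.
Step 2. Integrate ∫(-x*exp(4*x)/2) dx by parts with u = x, dv = (-exp(4*x)/2) dx, so v = -exp(4*x)/8: now x**2*exp(4*x)/4 - x*exp(4*x)/8 + ∫(exp(4*x)/8) dx.
Step 3. Evaluate the standard form: now x**2*exp(4*x)/4 - x*exp(4*x)/8 + exp(4*x)/32.
Answer: x**2*exp(4*x)/4 - x*exp(4*x)/8 + exp(4*x)/32.


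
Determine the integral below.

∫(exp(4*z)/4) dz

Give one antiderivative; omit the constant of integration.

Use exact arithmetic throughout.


Answer: exp(4*z)/16.


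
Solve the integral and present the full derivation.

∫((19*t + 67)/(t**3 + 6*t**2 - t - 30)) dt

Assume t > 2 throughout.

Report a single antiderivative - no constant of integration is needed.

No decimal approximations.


Step 1. Decompose ∫((19*t + 67)/(t**3 + 6*t**2 - t - 30)) dt by partial fractions, (19*t + 67)/(t**3 + 6*t**2 - t - 30) = -2/(t + 5) - 1/(t + 3) + 3/(t - 2): now ∫(3/(t - 2)) dt + ∫(-1/(t + 3)) dt + ∫(-2/(t + 5)) dt.
Step 2. Evaluate the standard form [assuming t > 2]: now 3*log(t - 2) + ∫(-1/(t + 3)) dt + ∫(-2/(t + 5)) dt.
Step 3. Evaluate the standard form [assuming t > -3]: now 3*log(t - 2) - log(t + 3) + ∫(-2/(t + 5)) dt.
Step 4. Evaluate the standard form [assuming t > -5]: now 3*log(t - 2) - log(t + 3) - 2*log(t + 5).
Answer: 3*log(t - 2) - log(t + 3) - 2*log(t + 5).


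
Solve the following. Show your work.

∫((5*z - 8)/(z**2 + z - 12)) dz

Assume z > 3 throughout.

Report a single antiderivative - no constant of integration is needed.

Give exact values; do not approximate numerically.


Step 1. Decompose ∫((5*z - 8)/(z**2 + z - 12)) dz by partial fractions, (5*z - 8)/(z**2 + z - 12) = 4/(z + 4) + 1/(z - 3): now ∫(1/(z - 3)) dz + ∫(4/(z + 4)) dz.
Step 2. Evaluate the standard form [assuming z > 3]: now log(z - 3) + ∫(4/(z + 4)) dz.
Step 3. Evaluate the standard form [assuming z > -4]: now log(z - 3) + 4*log(z + 4).
Answer: log(z - 3) + 4*log(z + 4).


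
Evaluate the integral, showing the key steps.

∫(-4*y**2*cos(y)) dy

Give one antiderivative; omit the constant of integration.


Step 1. Integrate ∫(-4*y**2*cos(y)) dy by parts with u = y**2, dv = (-4*cos(y)) dy, so v = -4*sin(y): now -4*y**2*sin(y) + ∫(8*y*sin(y)) dy.
Step 2. Integrate ∫(8*y*sin(y)) dy by parts with u = y, dv = (8*sin(y)) dy, so v = -8*cos(y): now -4*y**2*sin(y) - 8*y*cos(y) + ∫(8*cos(y)) dy.
Step 3. Evaluate the standard form: now -4*y**2*sin(y) - 8*y*cos(y) + 8*sin(y).
Answer: -4*y**2*sin(y) - 8*y*cos(y) + 8*sin(y).


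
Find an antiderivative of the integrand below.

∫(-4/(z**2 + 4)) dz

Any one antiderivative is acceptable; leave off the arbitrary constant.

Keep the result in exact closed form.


Answer: -2*atan(z/2).


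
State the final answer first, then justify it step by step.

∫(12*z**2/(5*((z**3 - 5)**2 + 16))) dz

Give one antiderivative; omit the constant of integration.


The answer is atan(z**3/4 - 5/4)/5.
Step 1. Substitute u = z**3 - 5, turning ∫(12*z**2/(5*((z**3 - 5)**2 + 16))) dz into ∫(4/(5*(u**2 + 16))) du: now ∫(4/(5*(u**2 + 16))) du.
Step 2. Evaluate the standard form: now atan(u/4)/5.
Step 3. Substitute back u = z**3 - 5: now atan(z**3/4 - 5/4)/5.
Answer: atan(z**3/4 - 5/4)/5.


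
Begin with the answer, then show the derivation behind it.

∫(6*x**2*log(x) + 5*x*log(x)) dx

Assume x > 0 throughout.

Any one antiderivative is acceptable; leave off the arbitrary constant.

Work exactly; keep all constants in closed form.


The answer is 2*x**3*log(x) - 2*x**3/3 + 5*x**2*log(x)/2 - 5*x**2/4.
Step 1. Rewrite: now ∫(5*x*log(x)) dx + ∫(6*x**2*log(x)) dx.
Step 2. Integrate ∫(6*x**2*log(x)) dx by parts with u = log(x), dv = (6*x**2) dx, so v = 2*x**3 [assuming x > 0]: now 2*x**3*log(x) + ∫(-2*x**2) dx + ∫(5*x*log(x)) dx.
Step 3. Evaluate the standard form: now 2*x**3*log(x) - 2*x**3/3 + ∫(5*x*log(x)) dx.
Step 4. Integrate ∫(5*x*log(x)) dx by parts with u = log(x), dv = (5*x) dx, so v = 5*x**2/2 [assuming x > 0]: now 2*x**3*log(x) - 2*x**3/3 + 5*x**2*log(x)/2 + ∫(-5*x/2) dx.
Step 5. Evaluate the standard form: now 2*x**3*log(x) - 2*x**3/3 + 5*x**2*log(x)/2 - 5*x**2/4.
Answer: 2*x**3*log(x) - 2*x**3/3 + 5*x**2*log(x)/2 - 5*x**2/4.


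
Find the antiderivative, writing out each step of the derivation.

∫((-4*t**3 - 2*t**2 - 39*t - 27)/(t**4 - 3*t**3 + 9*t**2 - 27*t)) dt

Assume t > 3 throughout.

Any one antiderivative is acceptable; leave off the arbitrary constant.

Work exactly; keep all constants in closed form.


Step 1. Decompose ∫((-4*t**3 - 2*t**2 - 39*t - 27)/(t**4 - 3*t**3 + 9*t**2 - 27*t)) dt by partial fractions, (-4*t**3 - 2*t**2 - 39*t - 27)/(t**4 - 3*t**3 + 9*t**2 - 27*t) = 1/(t**2 + 9) - 5/(t - 3) + 1/t: now ∫(1/t) dt + ∫(-5/(t - 3)) dt + ∫(1/(t**2 + 9)) dt.
Step 2. Evaluate the standard form [assuming t > 0]: now log(t) + ∫(-5/(t - 3)) dt + ∫(1/(t**2 + 9)) dt.
Step 3. Evaluate the standard form [assuming t > 3]: now log(t) - 5*log(t - 3) + ∫(1/(t**2 + 9)) dt.
Step 4. Evaluate the standard form: now log(t) - 5*log(t - 3) + atan(t/3)/3.
Answer: log(t) - 5*log(t - 3) + atan(t/3)/3.


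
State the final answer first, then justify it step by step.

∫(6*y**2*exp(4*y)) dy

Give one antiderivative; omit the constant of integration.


The answer is 3*y**2*exp(4*y)/2 - 3*y*exp(4*y)/4 + 3*exp(4*y)/16.
Step 1. Integrate ∫(6*y**2*exp(4*y)) dy by parts with u = y**2, dv = (6*exp(4*y)) dy, so v = 3*exp(4*y)/2: now 3*y**2*exp(4*y)/2 + ∫(-3*y*exp(4*y)) dy.
Step 2. Integrate ∫(-3*y*exp(4*y)) dy by parts with u = y, dv = (-3*exp(4*y)) dy, so v = -3*exp(4*y)/4: now 3*y**2*exp(4*y)/2 - 3*y*exp(4*y)/4 + ∫(3*exp(4*y)/4) dy.
Step 3. Evaluate the standard form: now 3*y**2*exp(4*y)/2 - 3*y*exp(4*y)/4 + 3*exp(4*y)/16.
Answer: 3*y**2*exp(4*y)/2 - 3*y*exp(4*y)/4 + 3*exp(4*y)/16.


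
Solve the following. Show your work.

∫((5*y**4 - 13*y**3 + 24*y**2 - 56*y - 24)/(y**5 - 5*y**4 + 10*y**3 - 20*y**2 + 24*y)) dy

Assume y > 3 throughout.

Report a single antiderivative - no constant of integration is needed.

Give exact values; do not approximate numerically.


Step 1. Decompose ∫((5*y**4 - 13*y**3 + 24*y**2 - 56*y - 24)/(y**5 - 5*y**4 + 10*y**3 - 20*y**2 + 24*y)) dy by partial fractions, (5*y**4 - 13*y**3 + 24*y**2 - 56*y - 24)/(y**5 - 5*y**4 + 10*y**3 - 20*y**2 + 24*y) = -2/(y**2 + 4) + 4/(y - 2) + 2/(y - 3) - 1/y: now ∫(-1/y) dy + ∫(2/(y - 3)) dy + ∫(4/(y - 2)) dy + ∫(-2/(y**2 + 4)) dy.
Step 2. Evaluate the standard form [assuming y > 3]: now 2*log(y - 3) + ∫(-1/y) dy + ∫(4/(y - 2)) dy + ∫(-2/(y**2 + 4)) dy.
Step 3. Evaluate the standard form [assuming y > 0]: now -log(y) + 2*log(y - 3) + ∫(4/(y - 2)) dy + ∫(-2/(y**2 + 4)) dy.
Step 4. Evaluate the standard form [assuming y > 2]: now -log(y) + 2*log(y - 3) + 4*log(y - 2) + ∫(-2/(y**2 + 4)) dy.
Step 5. Evaluate the standard form: now -log(y) + 2*log(y - 3) + 4*log(y - 2) - atan(y/2).
Answer: -log(y) + 2*log(y - 3) + 4*log(y - 2) - atan(y/2).


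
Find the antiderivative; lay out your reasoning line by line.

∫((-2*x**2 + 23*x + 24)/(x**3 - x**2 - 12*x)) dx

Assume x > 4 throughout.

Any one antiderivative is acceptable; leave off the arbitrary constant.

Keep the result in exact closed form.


Step 1. Decompose ∫((-2*x**2 + 23*x + 24)/(x**3 - x**2 - 12*x)) dx by partial fractions, (-2*x**2 + 23*x + 24)/(x**3 - x**2 - 12*x) = -3/(x + 3) + 3/(x - 4) - 2/x: now ∫(-2/x) dx + ∫(3/(x - 4)) dx + ∫(-3/(x + 3)) dx.
Step 2. Evaluate the standard form [assuming x > 0]: now -2*log(x) + ∫(3/(x - 4)) dx + ∫(-3/(x + 3)) dx.
Step 3. Evaluate the standard form [assuming x > 4]: now -2*log(x) + 3*log(x - 4) + ∫(-3/(x + 3)) dx.
Step 4. Evaluate the standard form [assuming x > -3]: now -2*log(x) + 3*log(x - 4) - 3*log(x + 3).
Answer: -2*log(x) + 3*log(x - 4) - 3*log(x + 3).


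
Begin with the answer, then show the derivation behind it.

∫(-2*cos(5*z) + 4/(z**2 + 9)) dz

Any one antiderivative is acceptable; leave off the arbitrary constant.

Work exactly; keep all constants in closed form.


The answer is -2*sin(5*z)/5 + 4*atan(z/3)/3.
Step 1. Rewrite: now ∫(4/(z**2 + 9)) dz + ∫(-2*cos(5*z)) dz.
Step 2. Evaluate the standard form: now -2*sin(5*z)/5 + ∫(4/(z**2 + 9)) dz.
Step 3. Evaluate the standard form: now -2*sin(5*z)/5 + 4*atan(z/3)/3.
Answer: -2*sin(5*z)/5 + 4*atan(z/3)/3.


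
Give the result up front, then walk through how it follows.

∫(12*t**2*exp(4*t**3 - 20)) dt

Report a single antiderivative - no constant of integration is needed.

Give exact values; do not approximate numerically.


The answer is exp(4*t**3 - 20).
Step 1. Substitute u = t**3 - 5, turning ∫(12*t**2*exp(4*t**3 - 20)) dt into ∫(4*exp(4*u)) du: now ∫(4*exp(4*u)) du.
Step 2. Evaluate the standard form: now exp(4*u).
Step 3. Substitute back u = t**3 - 5: now exp(4*t**3 - 20).
Answer: exp(4*t**3 - 20).


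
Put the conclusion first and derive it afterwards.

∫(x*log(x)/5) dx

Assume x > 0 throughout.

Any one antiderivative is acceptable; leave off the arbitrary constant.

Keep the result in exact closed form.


The answer is x**2*log(x)/10 - x**2/20.
Step 1. Integrate ∫(x*log(x)/5) dx by parts with u = log(x), dv = (x/5) dx, so v = x**2/10 [assuming x > 0]: now x**2*log(x)/10 + ∫(-x/10) dx.
Step 2. Evaluate the standard form: now x**2*log(x)/10 - x**2/20.
Answer: x**2*log(x)/10 - x**2/20.


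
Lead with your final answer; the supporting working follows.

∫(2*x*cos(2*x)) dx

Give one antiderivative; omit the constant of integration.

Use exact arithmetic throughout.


The answer is x*sin(2*x) + cos(2*x)/2.
Step 1. Integrate ∫(2*x*cos(2*x)) dx by parts with u = x, dv = (2*cos(2*x)) dx, so v = sin(2*x): now x*sin(2*x) + ∫(-sin(2*x)) dx.
Step 2. Evaluate the standard form: now x*sin(2*x) + cos(2*x)/2.
Answer: x*sin(2*x) + cos(2*x)/2.


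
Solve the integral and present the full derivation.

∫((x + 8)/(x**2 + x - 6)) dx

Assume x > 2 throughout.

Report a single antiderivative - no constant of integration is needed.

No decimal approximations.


Step 1. Decompose ∫((x + 8)/(x**2 + x - 6)) dx by partial fractions, (x + 8)/(x**2 + x - 6) = -1/(x + 3) + 2/(x - 2): now ∫(2/(x - 2)) dx + ∫(-1/(x + 3)) dx.
Step 2. Evaluate the standard form [assuming x > 2]: now 2*log(x - 2) + ∫(-1/(x + 3)) dx.
Step 3. Evaluate the standard form [assuming x > -3]: now 2*log(x - 2) - log(x + 3).
Answer: 2*log(x - 2) - log(x + 3).


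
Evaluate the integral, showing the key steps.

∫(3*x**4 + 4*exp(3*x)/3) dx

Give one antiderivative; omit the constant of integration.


Step 1. Rewrite: now ∫(3*x**4) dx + ∫(4*exp(3*x)/3) dx.
Step 2. Evaluate the standard form: now 3*x**5/5 + ∫(4*exp(3*x)/3) dx.
Step 3. Evaluate the standard form: now 3*x**5/5 + 4*exp(3*x)/9.
Answer: 3*x**5/5 + 4*exp(3*x)/9.


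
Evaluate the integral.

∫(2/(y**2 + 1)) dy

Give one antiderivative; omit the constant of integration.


Answer: 2*atan(y).


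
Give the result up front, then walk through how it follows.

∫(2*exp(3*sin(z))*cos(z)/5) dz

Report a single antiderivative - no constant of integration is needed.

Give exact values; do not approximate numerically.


The answer is 2*exp(3*sin(z))/15.
Step 1. Substitute u = sin(z), turning ∫(2*exp(3*sin(z))*cos(z)/5) dz into ∫(2*exp(3*u)/5) du: now ∫(2*exp(3*u)/5) du.
Step 2. Evaluate the standard form: now 2*exp(3*u)/15.
Step 3. Substitute back u = sin(z): now 2*exp(3*sin(z))/15.
Answer: 2*exp(3*sin(z))/15.


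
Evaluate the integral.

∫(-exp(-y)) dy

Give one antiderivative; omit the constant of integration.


Answer: exp(-y).


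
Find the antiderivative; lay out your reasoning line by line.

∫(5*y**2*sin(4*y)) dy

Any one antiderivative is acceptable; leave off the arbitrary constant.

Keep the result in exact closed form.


Step 1. Integrate ∫(5*y**2*sin(4*y)) dy by parts with u = y**2, dv = (5*sin(4*y)) dy, so v = -5*cos(4*y)/4: now -5*y**2*cos(4*y)/4 + ∫(5*y*cos(4*y)/2) dy.
Step 2. Integrate ∫(5*y*cos(4*y)/2) dy by parts with u = y, dv = (5*cos(4*y)/2) dy, so v = 5*sin(4*y)/8: now -5*y**2*cos(4*y)/4 + 5*y*sin(4*y)/8 + ∫(-5*sin(4*y)/8) dy.
Step 3. Evaluate the standard form: now -5*y**2*cos(4*y)/4 + 5*y*sin(4*y)/8 + 5*cos(4*y)/32.
Answer: -5*y**2*cos(4*y)/4 + 5*y*sin(4*y)/8 + 5*cos(4*y)/32.


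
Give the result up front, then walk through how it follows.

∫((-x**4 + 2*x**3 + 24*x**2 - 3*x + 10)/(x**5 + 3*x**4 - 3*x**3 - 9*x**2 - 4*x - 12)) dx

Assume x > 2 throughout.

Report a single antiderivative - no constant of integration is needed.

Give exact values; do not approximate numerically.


The answer is log(x - 2) - 4*log(x + 2) + 2*log(x + 3) + atan(x).
Step 1. Decompose ∫((-x**4 + 2*x**3 + 24*x**2 - 3*x + 10)/(x**5 + 3*x**4 - 3*x**3 - 9*x**2 - 4*x - 12)) dx by partial fractions, (-x**4 + 2*x**3 + 24*x**2 - 3*x + 10)/(x**5 + 3*x**4 - 3*x**3 - 9*x**2 - 4*x - 12) = 1/(x**2 + 1) + 2/(x + 3) - 4/(x + 2) + 1/(x - 2): now ∫(1/(x - 2)) dx + ∫(-4/(x + 2)) dx + ∫(2/(x + 3)) dx + ∫(1/(x**2 + 1)) dx.
Step 2. Evaluate the standard form [assuming x > 2]: now log(x - 2) + ∫(-4/(x + 2)) dx + ∫(2/(x + 3)) dx + ∫(1/(x**2 + 1)) dx.
Step 3. Evaluate the standard form [assuming x > -3]: now log(x - 2) + 2*log(x + 3) + ∫(-4/(x + 2)) dx + ∫(1/(x**2 + 1)) dx.
Step 4. Evaluate the standard form [assuming x > -2]: now log(x - 2) - 4*log(x + 2) + 2*log(x + 3) + ∫(1/(x**2 + 1)) dx.
Step 5. Evaluate the standard form: now log(x - 2) - 4*log(x + 2) + 2*log(x + 3) + atan(x).
Answer: log(x - 2) - 4*log(x + 2) + 2*log(x + 3) + atan(x).


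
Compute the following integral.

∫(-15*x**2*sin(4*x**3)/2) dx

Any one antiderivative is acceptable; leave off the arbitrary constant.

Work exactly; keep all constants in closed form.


Answer: 5*cos(4*x**3)/8.


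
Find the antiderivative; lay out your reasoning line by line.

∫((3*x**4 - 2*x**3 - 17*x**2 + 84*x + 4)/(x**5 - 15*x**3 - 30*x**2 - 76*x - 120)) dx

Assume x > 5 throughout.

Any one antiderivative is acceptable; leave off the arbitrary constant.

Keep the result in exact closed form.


Step 1. Decompose ∫((3*x**4 - 2*x**3 - 17*x**2 + 84*x + 4)/(x**5 - 15*x**3 - 30*x**2 - 76*x - 120)) dx by partial fractions, (3*x**4 - 2*x**3 - 17*x**2 + 84*x + 4)/(x**5 - 15*x**3 - 30*x**2 - 76*x - 120) = -4/(x**2 + 4) - 1/(x + 3) + 3/(x + 2) + 1/(x - 5): now ∫(1/(x - 5)) dx + ∫(3/(x + 2)) dx + ∫(-1/(x + 3)) dx + ∫(-4/(x**2 + 4)) dx.
Step 2. Evaluate the standard form [assuming x > -3]: now -log(x + 3) + ∫(1/(x - 5)) dx + ∫(3/(x + 2)) dx + ∫(-4/(x**2 + 4)) dx.
Step 3. Evaluate the standard form [assuming x > -2]: now 3*log(x + 2) - log(x + 3) + ∫(1/(x - 5)) dx + ∫(-4/(x**2 + 4)) dx.
Step 4. Evaluate the standard form [assuming x > 5]: now log(x - 5) + 3*log(x + 2) - log(x + 3) + ∫(-4/(x**2 + 4)) dx.
Step 5. Evaluate the standard form: now log(x - 5) + 3*log(x + 2) - log(x + 3) - 2*atan(x/2).
Answer: log(x - 5) + 3*log(x + 2) - log(x + 3) - 2*atan(x/2).


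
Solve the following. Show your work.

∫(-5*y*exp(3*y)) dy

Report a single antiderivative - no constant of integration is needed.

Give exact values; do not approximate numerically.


Step 1. Integrate ∫(-5*y*exp(3*y)) dy by parts with u = y, dv = (-5*exp(3*y)) dy, so v = -5*exp(3*y)/3: now -5*y*exp(3*y)/3 + ∫(5*exp(3*y)/3) dy.
Step 2. Evaluate the standard form: now -5*y*exp(3*y)/3 + 5*exp(3*y)/9.
Answer: -5*y*exp(3*y)/3 + 5*exp(3*y)/9.


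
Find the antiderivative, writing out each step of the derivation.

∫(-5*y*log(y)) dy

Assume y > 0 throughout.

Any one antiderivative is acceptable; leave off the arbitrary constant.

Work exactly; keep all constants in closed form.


Step 1. Integrate ∫(-5*y*log(y)) dy by parts with u = log(y), dv = (-5*y) dy, so v = -5*y**2/2 [assuming y > 0]: now -5*y**2*log(y)/2 + ∫(5*y/2) dy.
Step 2. Evaluate the standard form: now -5*y**2*log(y)/2 + 5*y**2/4.
Answer: -5*y**2*log(y)/2 + 5*y**2/4.


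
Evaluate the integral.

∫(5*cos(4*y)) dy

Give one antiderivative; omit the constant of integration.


Answer: 5*sin(4*y)/4.


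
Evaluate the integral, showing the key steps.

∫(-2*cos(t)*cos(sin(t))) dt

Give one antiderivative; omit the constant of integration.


Step 1. Substitute u = sin(t), turning ∫(-2*cos(t)*cos(sin(t))) dt into ∫(-2*cos(u)) du: now ∫(-2*cos(u)) du.
Step 2. Evaluate the standard form: now -2*sin(u).
Step 3. Substitute back u = sin(t): now -2*sin(sin(t)).
Answer: -2*sin(sin(t)).


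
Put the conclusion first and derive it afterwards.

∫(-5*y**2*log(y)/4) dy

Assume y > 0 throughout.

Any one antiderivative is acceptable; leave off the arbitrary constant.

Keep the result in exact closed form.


The answer is -5*y**3*log(y)/12 + 5*y**3/36.
Step 1. Integrate ∫(-5*y**2*log(y)/4) dy by parts with u = log(y), dv = (-5*y**2/4) dy, so v = -5*y**3/12 [assuming y > 0]: now -5*y**3*log(y)/12 + ∫(5*y**2/12) dy.
Step 2. Evaluate the standard form: now -5*y**3*log(y)/12 + 5*y**3/36.
Answer: -5*y**3*log(y)/12 + 5*y**3/36.


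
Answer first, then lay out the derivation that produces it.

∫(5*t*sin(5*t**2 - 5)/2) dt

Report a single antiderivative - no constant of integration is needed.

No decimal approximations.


The answer is -cos(5*t**2 - 5)/4.
Step 1. Substitute u = t**2 - 1, turning ∫(5*t*sin(5*t**2 - 5)/2) dt into ∫(5*sin(5*u)/4) du: now ∫(5*sin(5*u)/4) du.
Step 2. Evaluate the standard form: now -cos(5*u)/4.
Step 3. Substitute back u = t**2 - 1: now -cos(5*t**2 - 5)/4.
Answer: -cos(5*t**2 - 5)/4.


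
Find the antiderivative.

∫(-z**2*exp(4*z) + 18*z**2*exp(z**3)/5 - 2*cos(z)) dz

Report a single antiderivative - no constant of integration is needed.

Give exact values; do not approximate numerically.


Answer: -z**2*exp(4*z)/4 + z*exp(4*z)/8 - exp(4*z)/32 + 6*exp(z**3)/5 - 2*sin(z).


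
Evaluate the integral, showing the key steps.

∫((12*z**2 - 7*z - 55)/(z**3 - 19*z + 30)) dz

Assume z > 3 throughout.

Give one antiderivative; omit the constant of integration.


Step 1. Decompose ∫((12*z**2 - 7*z - 55)/(z**3 - 19*z + 30)) dz by partial fractions, (12*z**2 - 7*z - 55)/(z**3 - 19*z + 30) = 5/(z + 5) + 3/(z - 2) + 4/(z - 3): now ∫(4/(z - 3)) dz + ∫(3/(z - 2)) dz + ∫(5/(z + 5)) dz.
Step 2. Evaluate the standard form [assuming z > 2]: now 3*log(z - 2) + ∫(4/(z - 3)) dz + ∫(5/(z + 5)) dz.
Step 3. Evaluate the standard form [assuming z > -5]: now 3*log(z - 2) + 5*log(z + 5) + ∫(4/(z - 3)) dz.
Step 4. Evaluate the standard form [assuming z > 3]: now 4*log(z - 3) + 3*log(z - 2) + 5*log(z + 5).
Answer: 4*log(z - 3) + 3*log(z - 2) + 5*log(z + 5).


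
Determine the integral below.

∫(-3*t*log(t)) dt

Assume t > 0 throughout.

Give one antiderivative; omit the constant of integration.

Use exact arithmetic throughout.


Answer: -3*t**2*log(t)/2 + 3*t**2/4.


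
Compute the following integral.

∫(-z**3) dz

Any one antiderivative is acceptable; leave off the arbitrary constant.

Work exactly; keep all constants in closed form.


Answer: -z**4/4.


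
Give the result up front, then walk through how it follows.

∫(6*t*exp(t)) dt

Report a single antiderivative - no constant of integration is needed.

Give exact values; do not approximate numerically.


The answer is 6*t*exp(t) - 6*exp(t).
Step 1. Integrate ∫(6*t*exp(t)) dt by parts with u = t, dv = (6*exp(t)) dt, so v = 6*exp(t): now 6*t*exp(t) + ∫(-6*exp(t)) dt.
Step 2. Evaluate the standard form: now 6*t*exp(t) - 6*exp(t).
Answer: 6*t*exp(t) - 6*exp(t).


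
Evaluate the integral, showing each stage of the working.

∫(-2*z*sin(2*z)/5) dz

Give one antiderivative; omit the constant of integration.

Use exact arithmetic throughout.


Step 1. Integrate ∫(-2*z*sin(2*z)/5) dz by parts with u = z, dv = (-2*sin(2*z)/5) dz, so v = cos(2*z)/5: now z*cos(2*z)/5 + ∫(-cos(2*z)/5) dz.
Step 2. Evaluate the standard form: now z*cos(2*z)/5 - sin(2*z)/10.
Answer: z*cos(2*z)/5 - sin(2*z)/10.


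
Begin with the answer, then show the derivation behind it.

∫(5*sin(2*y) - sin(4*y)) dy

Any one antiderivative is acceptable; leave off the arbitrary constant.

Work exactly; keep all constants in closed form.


The answer is -5*cos(2*y)/2 + cos(4*y)/4.
Step 1. Rewrite: now ∫(5*sin(2*y)) dy + ∫(-sin(4*y)) dy.
Step 2. Evaluate the standard form: now -5*cos(2*y)/2 + ∫(-sin(4*y)) dy.
Step 3. Evaluate the standard form: now -5*cos(2*y)/2 + cos(4*y)/4.
Answer: -5*cos(2*y)/2 + cos(4*y)/4.


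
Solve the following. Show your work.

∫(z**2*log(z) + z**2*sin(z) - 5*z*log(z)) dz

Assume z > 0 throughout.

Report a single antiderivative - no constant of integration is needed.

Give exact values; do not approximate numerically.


Step 1. Rewrite: now ∫(-5*z*log(z)) dz + ∫(z**2*log(z)) dz + ∫(z**2*sin(z)) dz.
Step 2. Integrate ∫(-5*z*log(z)) dz by parts with u = log(z), dv = (-5*z) dz, so v = -5*z**2/2 [assuming z > 0]: now -5*z**2*log(z)/2 + ∫(5*z/2) dz + ∫(z**2*log(z)) dz + ∫(z**2*sin(z)) dz.
Step 3. Evaluate the standard form: now -5*z**2*log(z)/2 + 5*z**2/4 + ∫(z**2*log(z)) dz + ∫(z**2*sin(z)) dz.
Step 4. Integrate ∫(z**2*log(z)) dz by parts with u = log(z), dv = (z**2) dz, so v = z**3/3 [assuming z > 0]: now z**3*log(z)/3 - 5*z**2*log(z)/2 + 5*z**2/4 + ∫(-z**2/3) dz + ∫(z**2*sin(z)) dz.
Step 5. Evaluate the standard form: now z**3*log(z)/3 - z**3/9 - 5*z**2*log(z)/2 + 5*z**2/4 + ∫(z**2*sin(z)) dz.
Step 6. Integrate ∫(z**2*sin(z)) dz by parts with u = z**2, dv = (sin(z)) dz, so v = -cos(z): now z**3*log(z)/3 - z**3/9 - 5*z**2*log(z)/2 - z**2*cos(z) + 5*z**2/4 + ∫(2*z*cos(z)) dz.
Step 7. Integrate ∫(2*z*cos(z)) dz by parts with u = z, dv = (2*cos(z)) dz, so v = 2*sin(z): now z**3*log(z)/3 - z**3/9 - 5*z**2*log(z)/2 - z**2*cos(z) + 5*z**2/4 + 2*z*sin(z) + ∫(-2*sin(z)) dz.
Step 8. Evaluate the standard form: now z**3*log(z)/3 - z**3/9 - 5*z**2*log(z)/2 - z**2*cos(z) + 5*z**2/4 + 2*z*sin(z) + 2*cos(z).
Answer: z**3*log(z)/3 - z**3/9 - 5*z**2*log(z)/2 - z**2*cos(z) + 5*z**2/4 + 2*z*sin(z) + 2*cos(z).


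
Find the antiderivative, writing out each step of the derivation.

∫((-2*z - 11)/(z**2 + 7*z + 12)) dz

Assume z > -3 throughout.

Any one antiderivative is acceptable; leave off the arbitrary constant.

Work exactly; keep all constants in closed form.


Step 1. Decompose ∫((-2*z - 11)/(z**2 + 7*z + 12)) dz by partial fractions, (-2*z - 11)/(z**2 + 7*z + 12) = 3/(z + 4) - 5/(z + 3): now ∫(-5/(z + 3)) dz + ∫(3/(z + 4)) dz.
Step 2. Evaluate the standard form [assuming z > -3]: now -5*log(z + 3) + ∫(3/(z + 4)) dz.
Step 3. Evaluate the standard form [assuming z > -4]: now -5*log(z + 3) + 3*log(z + 4).
Answer: -5*log(z + 3) + 3*log(z + 4).


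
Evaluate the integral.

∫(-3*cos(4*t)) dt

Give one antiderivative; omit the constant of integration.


Answer: -3*sin(4*t)/4.


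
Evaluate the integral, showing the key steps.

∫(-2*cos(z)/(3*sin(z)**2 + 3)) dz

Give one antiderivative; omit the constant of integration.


Step 1. Substitute u = sin(z), turning ∫(-2*cos(z)/(3*sin(z)**2 + 3)) dz into ∫(-2/(3*(u**2 + 1))) du: now ∫(-2/(3*(u**2 + 1))) du.
Step 2. Evaluate the standard form: now -2*atan(u)/3.
Step 3. Substitute back u = sin(z): now -2*atan(sin(z))/3.
Answer: -2*atan(sin(z))/3.


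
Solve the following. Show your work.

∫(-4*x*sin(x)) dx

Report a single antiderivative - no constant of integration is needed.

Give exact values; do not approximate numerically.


Step 1. Integrate ∫(-4*x*sin(x)) dx by parts with u = x, dv = (-4*sin(x)) dx, so v = 4*cos(x): now 4*x*cos(x) + ∫(-4*cos(x)) dx.
Step 2. Evaluate the standard form: now 4*x*cos(x) - 4*sin(x).
Answer: 4*x*cos(x) - 4*sin(x).


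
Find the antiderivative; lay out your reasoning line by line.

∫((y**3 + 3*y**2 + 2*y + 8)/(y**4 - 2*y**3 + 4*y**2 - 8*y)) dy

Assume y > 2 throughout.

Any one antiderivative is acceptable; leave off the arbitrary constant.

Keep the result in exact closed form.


Step 1. Decompose ∫((y**3 + 3*y**2 + 2*y + 8)/(y**4 - 2*y**3 + 4*y**2 - 8*y)) dy by partial fractions, (y**3 + 3*y**2 + 2*y + 8)/(y**4 - 2*y**3 + 4*y**2 - 8*y) = 1/(y**2 + 4) + 2/(y - 2) - 1/y: now ∫(-1/y) dy + ∫(2/(y - 2)) dy + ∫(1/(y**2 + 4)) dy.
Step 2. Evaluate the standard form [assuming y > 0]: now -log(y) + ∫(2/(y - 2)) dy + ∫(1/(y**2 + 4)) dy.
Step 3. Evaluate the standard form [assuming y > 2]: now -log(y) + 2*log(y - 2) + ∫(1/(y**2 + 4)) dy.
Step 4. Evaluate the standard form: now -log(y) + 2*log(y - 2) + atan(y/2)/2.
Answer: -log(y) + 2*log(y - 2) + atan(y/2)/2.


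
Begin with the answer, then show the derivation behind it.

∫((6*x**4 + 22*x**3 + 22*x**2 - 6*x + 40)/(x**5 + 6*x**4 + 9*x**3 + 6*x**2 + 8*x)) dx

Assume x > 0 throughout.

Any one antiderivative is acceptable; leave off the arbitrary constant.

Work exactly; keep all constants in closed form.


The answer is 5*log(x) - 3*log(x + 2) + 4*log(x + 4) - 4*atan(x).
Step 1. Decompose ∫((6*x**4 + 22*x**3 + 22*x**2 - 6*x + 40)/(x**5 + 6*x**4 + 9*x**3 + 6*x**2 + 8*x)) dx by partial fractions, (6*x**4 + 22*x**3 + 22*x**2 - 6*x + 40)/(x**5 + 6*x**4 + 9*x**3 + 6*x**2 + 8*x) = -4/(x**2 + 1) + 4/(x + 4) - 3/(x + 2) + 5/x: now ∫(5/x) dx + ∫(-3/(x + 2)) dx + ∫(4/(x + 4)) dx + ∫(-4/(x**2 + 1)) dx.
Step 2. Evaluate the standard form [assuming x > 0]: now 5*log(x) + ∫(-3/(x + 2)) dx + ∫(4/(x + 4)) dx + ∫(-4/(x**2 + 1)) dx.
Step 3. Evaluate the standard form [assuming x > -4]: now 5*log(x) + 4*log(x + 4) + ∫(-3/(x + 2)) dx + ∫(-4/(x**2 + 1)) dx.
Step 4. Evaluate the standard form [assuming x > -2]: now 5*log(x) - 3*log(x + 2) + 4*log(x + 4) + ∫(-4/(x**2 + 1)) dx.
Step 5. Evaluate the standard form: now 5*log(x) - 3*log(x + 2) + 4*log(x + 4) - 4*atan(x).
Answer: 5*log(x) - 3*log(x + 2) + 4*log(x + 4) - 4*atan(x).


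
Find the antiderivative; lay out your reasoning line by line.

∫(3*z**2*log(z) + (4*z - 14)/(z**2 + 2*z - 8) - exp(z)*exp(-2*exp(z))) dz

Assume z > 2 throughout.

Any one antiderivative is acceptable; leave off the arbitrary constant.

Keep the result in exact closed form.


Step 1. Rewrite: now ∫(3*z**2*log(z)) dz + ∫((4*z - 14)/(z**2 + 2*z - 8)) dz + ∫(-exp(z)*exp(-2*exp(z))) dz.
Step 2. Decompose ∫((4*z - 14)/(z**2 + 2*z - 8)) dz by partial fractions, (4*z - 14)/(z**2 + 2*z - 8) = 5/(z + 4) - 1/(z - 2): now ∫(3*z**2*log(z)) dz + ∫(-exp(z)*exp(-2*exp(z))) dz + ∫(-1/(z - 2)) dz + ∫(5/(z + 4)) dz.
Step 3. Evaluate the standard form [assuming z > 2]: now -log(z - 2) + ∫(3*z**2*log(z)) dz + ∫(-exp(z)*exp(-2*exp(z))) dz + ∫(5/(z + 4)) dz.
Step 4. Evaluate the standard form [assuming z > -4]: now -log(z - 2) + 5*log(z + 4) + ∫(3*z**2*log(z)) dz + ∫(-exp(z)*exp(-2*exp(z))) dz.
Step 5. Integrate ∫(3*z**2*log(z)) dz by parts with u = log(z), dv = (3*z**2) dz, so v = z**3 [assuming z > 0]: now z**3*log(z) - log(z - 2) + 5*log(z + 4) + ∫(-z**2) dz + ∫(-exp(z)*exp(-2*exp(z))) dz.
Step 6. Evaluate the standard form: now z**3*log(z) - z**3/3 - log(z - 2) + 5*log(z + 4) + ∫(-exp(z)*exp(-2*exp(z))) dz.
Step 7. Substitute u = exp(z), turning ∫(-exp(z)*exp(-2*exp(z))) dz into ∫(-exp(-2*u)) du: now z**3*log(z) - z**3/3 - log(z - 2) + 5*log(z + 4) + ∫(-exp(-2*u)) du.
Step 8. Evaluate the standard form: now z**3*log(z) - z**3/3 - log(z - 2) + 5*log(z + 4) + exp(-2*u)/2.
Step 9. Substitute back u = exp(z): now z**3*log(z) - z**3/3 - log(z - 2) + 5*log(z + 4) + exp(-2*exp(z))/2.
Answer: z**3*log(z) - z**3/3 - log(z - 2) + 5*log(z + 4) + exp(-2*exp(z))/2.


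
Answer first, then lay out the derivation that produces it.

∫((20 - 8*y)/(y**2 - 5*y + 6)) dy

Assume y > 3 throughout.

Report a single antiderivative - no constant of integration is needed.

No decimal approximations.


The answer is -4*log(y - 3) - 4*log(y - 2).
Step 1. Decompose ∫((20 - 8*y)/(y**2 - 5*y + 6)) dy by partial fractions, (20 - 8*y)/(y**2 - 5*y + 6) = -4/(y - 2) - 4/(y - 3): now ∫(-4/(y - 3)) dy + ∫(-4/(y - 2)) dy.
Step 2. Evaluate the standard form [assuming y > 2]: now -4*log(y - 2) + ∫(-4/(y - 3)) dy.
Step 3. Evaluate the standard form [assuming y > 3]: now -4*log(y - 3) - 4*log(y - 2).
Answer: -4*log(y - 3) - 4*log(y - 2).


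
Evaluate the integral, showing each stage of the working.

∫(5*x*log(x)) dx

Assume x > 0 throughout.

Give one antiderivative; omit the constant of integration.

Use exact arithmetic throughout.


Step 1. Integrate ∫(5*x*log(x)) dx by parts with u = log(x), dv = (5*x) dx, so v = 5*x**2/2 [assuming x > 0]: now 5*x**2*log(x)/2 + ∫(-5*x/2) dx.
Step 2. Evaluate the standard form: now 5*x**2*log(x)/2 - 5*x**2/4.
Answer: 5*x**2*log(x)/2 - 5*x**2/4.


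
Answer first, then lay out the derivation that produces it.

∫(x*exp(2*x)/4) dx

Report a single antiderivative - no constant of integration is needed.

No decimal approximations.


The answer is x*exp(2*x)/8 - exp(2*x)/16.
Step 1. Integrate ∫(x*exp(2*x)/4) dx by parts with u = x, dv = (exp(2*x)/4) dx, so v = exp(2*x)/8: now x*exp(2*x)/8 + ∫(-exp(2*x)/8) dx.
Step 2. Evaluate the standard form: now x*exp(2*x)/8 - exp(2*x)/16.
Answer: x*exp(2*x)/8 - exp(2*x)/16.


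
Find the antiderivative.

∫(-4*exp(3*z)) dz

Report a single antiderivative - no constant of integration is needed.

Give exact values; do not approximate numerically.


Answer: -4*exp(3*z)/3.


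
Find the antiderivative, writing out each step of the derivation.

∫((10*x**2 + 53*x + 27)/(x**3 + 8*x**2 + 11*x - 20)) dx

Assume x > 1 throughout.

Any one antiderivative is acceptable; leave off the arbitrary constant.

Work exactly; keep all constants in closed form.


Step 1. Decompose ∫((10*x**2 + 53*x + 27)/(x**3 + 8*x**2 + 11*x - 20)) dx by partial fractions, (10*x**2 + 53*x + 27)/(x**3 + 8*x**2 + 11*x - 20) = 2/(x + 5) + 5/(x + 4) + 3/(x - 1): now ∫(3/(x - 1)) dx + ∫(5/(x + 4)) dx + ∫(2/(x + 5)) dx.
Step 2. Evaluate the standard form [assuming x > 1]: now 3*log(x - 1) + ∫(5/(x + 4)) dx + ∫(2/(x + 5)) dx.
Step 3. Evaluate the standard form [assuming x > -5]: now 3*log(x - 1) + 2*log(x + 5) + ∫(5/(x + 4)) dx.
Step 4. Evaluate the standard form [assuming x > -4]: now 3*log(x - 1) + 5*log(x + 4) + 2*log(x + 5).
Answer: 3*log(x - 1) + 5*log(x + 4) + 2*log(x + 5).


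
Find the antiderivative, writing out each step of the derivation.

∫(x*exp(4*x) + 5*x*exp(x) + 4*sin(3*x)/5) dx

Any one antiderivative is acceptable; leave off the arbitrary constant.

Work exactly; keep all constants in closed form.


Step 1. Rewrite: now ∫(5*x*exp(x)) dx + ∫(x*exp(4*x)) dx + ∫(4*sin(3*x)/5) dx.
Step 2. Integrate ∫(5*x*exp(x)) dx by parts with u = x, dv = (5*exp(x)) dx, so v = 5*exp(x): now 5*x*exp(x) + ∫(x*exp(4*x)) dx + ∫(-5*exp(x)) dx + ∫(4*sin(3*x)/5) dx.
Step 3. Evaluate the standard form: now 5*x*exp(x) - 5*exp(x) + ∫(x*exp(4*x)) dx + ∫(4*sin(3*x)/5) dx.
Step 4. Integrate ∫(x*exp(4*x)) dx by parts with u = x, dv = (exp(4*x)) dx, so v = exp(4*x)/4: now x*exp(4*x)/4 + 5*x*exp(x) - 5*exp(x) + ∫(-exp(4*x)/4) dx + ∫(4*sin(3*x)/5) dx.
Step 5. Evaluate the standard form: now x*exp(4*x)/4 + 5*x*exp(x) - exp(4*x)/16 - 5*exp(x) + ∫(4*sin(3*x)/5) dx.
Step 6. Evaluate the standard form: now x*exp(4*x)/4 + 5*x*exp(x) - exp(4*x)/16 - 5*exp(x) - 4*cos(3*x)/15.
Answer: x*exp(4*x)/4 + 5*x*exp(x) - exp(4*x)/16 - 5*exp(x) - 4*cos(3*x)/15.


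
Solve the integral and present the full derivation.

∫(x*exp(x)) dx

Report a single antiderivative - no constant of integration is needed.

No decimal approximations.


Step 1. Integrate ∫(x*exp(x)) dx by parts with u = x, dv = (exp(x)) dx, so v = exp(x): now x*exp(x) + ∫(-exp(x)) dx.
Step 2. Evaluate the standard form: now x*exp(x) - exp(x).
Answer: x*exp(x) - exp(x).


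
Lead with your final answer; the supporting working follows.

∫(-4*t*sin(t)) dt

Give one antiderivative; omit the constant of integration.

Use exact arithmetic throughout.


The answer is 4*t*cos(t) - 4*sin(t).
Step 1. Integrate ∫(-4*t*sin(t)) dt by parts with u = t, dv = (-4*sin(t)) dt, so v = 4*cos(t): now 4*t*cos(t) + ∫(-4*cos(t)) dt.
Step 2. Evaluate the standard form: now 4*t*cos(t) - 4*sin(t).
Answer: 4*t*cos(t) - 4*sin(t).


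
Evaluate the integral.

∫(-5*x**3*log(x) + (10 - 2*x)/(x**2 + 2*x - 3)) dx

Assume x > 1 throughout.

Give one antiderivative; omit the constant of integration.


Answer: -5*x**4*log(x)/4 + 5*x**4/16 + 2*log(x - 1) - 4*log(x + 3).


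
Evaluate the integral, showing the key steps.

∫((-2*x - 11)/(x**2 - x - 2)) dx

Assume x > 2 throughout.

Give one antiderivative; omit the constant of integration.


Step 1. Decompose ∫((-2*x - 11)/(x**2 - x - 2)) dx by partial fractions, (-2*x - 11)/(x**2 - x - 2) = 3/(x + 1) - 5/(x - 2): now ∫(-5/(x - 2)) dx + ∫(3/(x + 1)) dx.
Step 2. Evaluate the standard form [assuming x > -1]: now 3*log(x + 1) + ∫(-5/(x - 2)) dx.
Step 3. Evaluate the standard form [assuming x > 2]: now -5*log(x - 2) + 3*log(x + 1).
Answer: -5*log(x - 2) + 3*log(x + 1).


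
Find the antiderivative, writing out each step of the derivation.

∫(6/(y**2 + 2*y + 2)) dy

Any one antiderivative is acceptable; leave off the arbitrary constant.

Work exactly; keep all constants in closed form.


Step 1. Substitute u = y + 1, turning ∫(6/(y**2 + 2*y + 2)) dy into ∫(6/(u**2 + 1)) du: now ∫(6/(u**2 + 1)) du.
Step 2. Evaluate the standard form: now 6*atan(u).
Step 3. Substitute back u = y + 1: now 6*atan(y + 1).
Answer: 6*atan(y + 1).


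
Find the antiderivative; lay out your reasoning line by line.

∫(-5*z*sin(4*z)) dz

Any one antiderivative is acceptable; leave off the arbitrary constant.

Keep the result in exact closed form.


Step 1. Integrate ∫(-5*z*sin(4*z)) dz by parts with u = z, dv = (-5*sin(4*z)) dz, so v = 5*cos(4*z)/4: now 5*z*cos(4*z)/4 + ∫(-5*cos(4*z)/4) dz.
Step 2. Evaluate the standard form: now 5*z*cos(4*z)/4 - 5*sin(4*z)/16.
Answer: 5*z*cos(4*z)/4 - 5*sin(4*z)/16.


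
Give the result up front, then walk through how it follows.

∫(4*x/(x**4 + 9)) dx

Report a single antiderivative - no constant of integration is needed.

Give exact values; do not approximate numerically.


The answer is 2*atan(x**2/3)/3.
Step 1. Substitute u = x**2, turning ∫(4*x/(x**4 + 9)) dx into ∫(2/(u**2 + 9)) du: now ∫(2/(u**2 + 9)) du.
Step 2. Evaluate the standard form: now 2*atan(u/3)/3.
Step 3. Substitute back u = x**2: now 2*atan(x**2/3)/3.
Answer: 2*atan(x**2/3)/3.


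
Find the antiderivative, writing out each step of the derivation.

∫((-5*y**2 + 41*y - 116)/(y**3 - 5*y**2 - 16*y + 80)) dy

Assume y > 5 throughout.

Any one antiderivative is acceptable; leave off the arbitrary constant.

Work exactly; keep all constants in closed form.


Step 1. Decompose ∫((-5*y**2 + 41*y - 116)/(y**3 - 5*y**2 - 16*y + 80)) dy by partial fractions, (-5*y**2 + 41*y - 116)/(y**3 - 5*y**2 - 16*y + 80) = -5/(y + 4) + 4/(y - 4) - 4/(y - 5): now ∫(-4/(y - 5)) dy + ∫(4/(y - 4)) dy + ∫(-5/(y + 4)) dy.
Step 2. Evaluate the standard form [assuming y > 5]: now -4*log(y - 5) + ∫(4/(y - 4)) dy + ∫(-5/(y + 4)) dy.
Step 3. Evaluate the standard form [assuming y > 4]: now -4*log(y - 5) + 4*log(y - 4) + ∫(-5/(y + 4)) dy.
Step 4. Evaluate the standard form [assuming y > -4]: now -4*log(y - 5) + 4*log(y - 4) - 5*log(y + 4).
Answer: -4*log(y - 5) + 4*log(y - 4) - 5*log(y + 4).
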